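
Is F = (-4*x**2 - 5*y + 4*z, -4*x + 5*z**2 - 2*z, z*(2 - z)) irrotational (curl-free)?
No, ∇×F = (2 - 10*z, 4, 1)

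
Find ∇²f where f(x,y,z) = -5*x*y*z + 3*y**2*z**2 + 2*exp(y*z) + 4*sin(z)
2*y**2*exp(y*z) + 6*y**2 + 2*z**2*(exp(y*z) + 3) - 4*sin(z)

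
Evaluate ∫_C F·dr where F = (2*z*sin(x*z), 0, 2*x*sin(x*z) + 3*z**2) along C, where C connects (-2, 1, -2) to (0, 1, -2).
-2 + 2*cos(4)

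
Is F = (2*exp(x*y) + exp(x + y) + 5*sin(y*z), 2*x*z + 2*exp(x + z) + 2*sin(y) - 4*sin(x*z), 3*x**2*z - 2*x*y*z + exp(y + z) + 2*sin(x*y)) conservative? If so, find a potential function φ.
No, ∇×F = (-2*x*z + 2*x*cos(x*y) + 4*x*cos(x*z) - 2*x - 2*exp(x + z) + exp(y + z), -6*x*z + 2*y*z - 2*y*cos(x*y) + 5*y*cos(y*z), -2*x*exp(x*y) - 4*z*cos(x*z) - 5*z*cos(y*z) + 2*z - exp(x + y) + 2*exp(x + z)) ≠ 0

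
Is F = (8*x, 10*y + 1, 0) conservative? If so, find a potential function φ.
Yes, F is conservative. φ = 4*x**2 + 5*y**2 + y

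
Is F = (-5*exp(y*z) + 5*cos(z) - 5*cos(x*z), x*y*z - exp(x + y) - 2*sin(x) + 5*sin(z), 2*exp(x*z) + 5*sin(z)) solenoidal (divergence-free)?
No, ∇·F = x*z + 2*x*exp(x*z) + 5*z*sin(x*z) - exp(x + y) + 5*cos(z)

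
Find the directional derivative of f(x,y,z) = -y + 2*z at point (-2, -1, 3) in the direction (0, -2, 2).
3*sqrt(2)/2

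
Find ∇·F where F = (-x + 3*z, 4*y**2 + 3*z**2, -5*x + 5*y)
8*y - 1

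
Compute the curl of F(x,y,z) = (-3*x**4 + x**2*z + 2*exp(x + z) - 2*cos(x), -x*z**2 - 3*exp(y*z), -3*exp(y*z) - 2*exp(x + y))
(2*x*z + 3*y*exp(y*z) - 3*z*exp(y*z) - 2*exp(x + y), x**2 + 2*exp(x + y) + 2*exp(x + z), -z**2)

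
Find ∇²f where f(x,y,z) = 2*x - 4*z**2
-8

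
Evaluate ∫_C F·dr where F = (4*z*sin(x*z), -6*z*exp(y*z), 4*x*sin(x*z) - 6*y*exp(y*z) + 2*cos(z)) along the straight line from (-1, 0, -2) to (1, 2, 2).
-6*exp(4) + 4*sin(2) + 6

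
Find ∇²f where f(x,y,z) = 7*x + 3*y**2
6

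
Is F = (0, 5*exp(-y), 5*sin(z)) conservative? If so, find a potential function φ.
Yes, F is conservative. φ = -5*cos(z) - 5*exp(-y)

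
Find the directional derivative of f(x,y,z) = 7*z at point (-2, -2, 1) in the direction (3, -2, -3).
-21*sqrt(22)/22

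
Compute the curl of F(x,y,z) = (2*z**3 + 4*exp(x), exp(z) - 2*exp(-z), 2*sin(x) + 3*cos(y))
(-exp(z) - 3*sin(y) - 2*exp(-z), 6*z**2 - 2*cos(x), 0)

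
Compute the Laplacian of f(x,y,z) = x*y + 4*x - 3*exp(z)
-3*exp(z)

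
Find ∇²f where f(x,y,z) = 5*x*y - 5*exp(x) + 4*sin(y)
-5*exp(x) - 4*sin(y)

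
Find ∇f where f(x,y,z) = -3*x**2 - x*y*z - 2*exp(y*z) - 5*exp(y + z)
(-6*x - y*z, -x*z - 2*z*exp(y*z) - 5*exp(y + z), -x*y - 2*y*exp(y*z) - 5*exp(y + z))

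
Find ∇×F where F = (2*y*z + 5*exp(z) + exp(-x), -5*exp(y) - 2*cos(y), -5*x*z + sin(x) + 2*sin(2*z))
(0, 2*y + 5*z + 5*exp(z) - cos(x), -2*z)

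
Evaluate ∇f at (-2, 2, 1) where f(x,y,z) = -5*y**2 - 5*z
(0, -20, -5)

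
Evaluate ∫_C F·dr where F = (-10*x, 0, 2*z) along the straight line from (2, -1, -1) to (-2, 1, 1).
0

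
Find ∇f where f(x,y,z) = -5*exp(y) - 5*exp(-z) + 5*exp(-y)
(0, -10*cosh(y), 5*exp(-z))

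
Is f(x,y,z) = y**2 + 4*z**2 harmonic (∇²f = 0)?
No, ∇²f = 10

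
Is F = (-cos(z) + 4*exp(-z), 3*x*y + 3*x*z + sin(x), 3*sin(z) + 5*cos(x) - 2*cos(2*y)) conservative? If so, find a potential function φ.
No, ∇×F = (-3*x + 4*sin(2*y), 5*sin(x) + sin(z) - 4*exp(-z), 3*y + 3*z + cos(x)) ≠ 0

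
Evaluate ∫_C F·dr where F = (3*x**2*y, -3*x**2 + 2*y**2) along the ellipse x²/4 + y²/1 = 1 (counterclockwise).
-6*pi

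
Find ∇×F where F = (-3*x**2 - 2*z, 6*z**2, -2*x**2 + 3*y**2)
(6*y - 12*z, 4*x - 2, 0)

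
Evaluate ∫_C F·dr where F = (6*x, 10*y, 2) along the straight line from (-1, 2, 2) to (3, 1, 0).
5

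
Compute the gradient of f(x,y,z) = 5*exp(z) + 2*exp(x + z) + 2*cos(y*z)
(2*exp(x + z), -2*z*sin(y*z), -2*y*sin(y*z) + 5*exp(z) + 2*exp(x + z))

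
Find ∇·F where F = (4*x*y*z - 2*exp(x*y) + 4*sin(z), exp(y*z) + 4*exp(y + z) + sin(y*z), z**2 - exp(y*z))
4*y*z - 2*y*exp(x*y) - y*exp(y*z) + z*exp(y*z) + z*cos(y*z) + 2*z + 4*exp(y + z)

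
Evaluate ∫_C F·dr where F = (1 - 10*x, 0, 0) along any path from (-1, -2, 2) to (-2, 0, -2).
-16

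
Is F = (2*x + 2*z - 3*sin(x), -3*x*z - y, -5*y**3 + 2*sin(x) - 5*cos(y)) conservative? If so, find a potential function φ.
No, ∇×F = (3*x - 15*y**2 + 5*sin(y), 2 - 2*cos(x), -3*z) ≠ 0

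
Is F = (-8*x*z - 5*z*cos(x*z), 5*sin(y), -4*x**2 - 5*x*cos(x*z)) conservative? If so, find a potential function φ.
Yes, F is conservative. φ = -4*x**2*z - 5*sin(x*z) - 5*cos(y)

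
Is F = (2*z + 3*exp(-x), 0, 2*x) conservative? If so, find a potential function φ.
Yes, F is conservative. φ = 2*x*z - 3*exp(-x)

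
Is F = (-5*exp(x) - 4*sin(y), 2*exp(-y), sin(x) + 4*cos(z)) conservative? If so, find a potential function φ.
No, ∇×F = (0, -cos(x), 4*cos(y)) ≠ 0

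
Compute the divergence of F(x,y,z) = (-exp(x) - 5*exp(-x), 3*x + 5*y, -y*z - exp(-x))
-y - exp(x) + 5 + 5*exp(-x)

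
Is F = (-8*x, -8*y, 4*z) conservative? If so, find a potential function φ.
Yes, F is conservative. φ = -4*x**2 - 4*y**2 + 2*z**2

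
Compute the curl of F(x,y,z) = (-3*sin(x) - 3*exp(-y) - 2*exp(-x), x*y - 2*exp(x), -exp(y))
(-exp(y), 0, y - 2*exp(x) - 3*exp(-y))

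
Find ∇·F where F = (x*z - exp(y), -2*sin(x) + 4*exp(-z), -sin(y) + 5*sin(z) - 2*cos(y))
z + 5*cos(z)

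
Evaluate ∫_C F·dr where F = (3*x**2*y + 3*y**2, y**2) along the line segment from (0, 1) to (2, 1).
14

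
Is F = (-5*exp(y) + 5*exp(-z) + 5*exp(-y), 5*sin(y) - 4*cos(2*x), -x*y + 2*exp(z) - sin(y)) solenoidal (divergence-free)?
No, ∇·F = 2*exp(z) + 5*cos(y)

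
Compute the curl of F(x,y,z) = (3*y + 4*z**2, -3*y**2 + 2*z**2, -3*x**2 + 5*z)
(-4*z, 6*x + 8*z, -3)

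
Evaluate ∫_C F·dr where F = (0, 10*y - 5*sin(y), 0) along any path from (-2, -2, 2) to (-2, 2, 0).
0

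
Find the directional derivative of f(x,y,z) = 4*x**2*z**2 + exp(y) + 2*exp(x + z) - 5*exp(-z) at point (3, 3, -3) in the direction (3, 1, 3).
4*sqrt(19)*(3 + 4*exp(3))/19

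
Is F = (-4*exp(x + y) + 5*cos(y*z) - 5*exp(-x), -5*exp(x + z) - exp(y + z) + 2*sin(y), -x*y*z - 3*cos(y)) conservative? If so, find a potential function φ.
No, ∇×F = (-x*z + 5*exp(x + z) + exp(y + z) + 3*sin(y), y*(z - 5*sin(y*z)), 5*z*sin(y*z) + 4*exp(x + y) - 5*exp(x + z)) ≠ 0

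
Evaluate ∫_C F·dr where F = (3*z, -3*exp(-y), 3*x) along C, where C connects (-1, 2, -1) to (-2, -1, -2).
-3*exp(-2) + 3*E + 9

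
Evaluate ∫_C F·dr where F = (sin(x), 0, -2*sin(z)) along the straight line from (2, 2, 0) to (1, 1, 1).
-2 + cos(2) + cos(1)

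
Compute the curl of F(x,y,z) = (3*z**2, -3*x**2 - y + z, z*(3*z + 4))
(-1, 6*z, -6*x)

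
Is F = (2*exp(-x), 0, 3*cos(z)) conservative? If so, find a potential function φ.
Yes, F is conservative. φ = 3*sin(z) - 2*exp(-x)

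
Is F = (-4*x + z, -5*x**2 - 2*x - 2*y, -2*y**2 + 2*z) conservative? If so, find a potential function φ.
No, ∇×F = (-4*y, 1, -10*x - 2) ≠ 0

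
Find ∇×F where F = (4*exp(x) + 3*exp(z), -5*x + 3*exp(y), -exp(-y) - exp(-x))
(exp(-y), 3*exp(z) - exp(-x), -5)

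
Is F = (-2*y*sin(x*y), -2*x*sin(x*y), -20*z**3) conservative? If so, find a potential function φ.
Yes, F is conservative. φ = -5*z**4 + 2*cos(x*y)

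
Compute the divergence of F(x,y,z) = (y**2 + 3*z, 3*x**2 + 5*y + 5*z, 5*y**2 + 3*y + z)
6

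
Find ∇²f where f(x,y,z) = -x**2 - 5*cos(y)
5*cos(y) - 2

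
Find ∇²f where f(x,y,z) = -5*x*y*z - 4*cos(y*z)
4*(y**2 + z**2)*cos(y*z)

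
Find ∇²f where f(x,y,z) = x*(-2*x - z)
-4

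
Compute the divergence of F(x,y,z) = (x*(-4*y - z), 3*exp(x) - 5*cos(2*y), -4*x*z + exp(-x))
-4*x - 4*y - z + 10*sin(2*y)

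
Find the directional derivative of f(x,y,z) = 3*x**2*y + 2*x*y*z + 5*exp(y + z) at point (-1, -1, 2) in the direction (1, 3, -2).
5*sqrt(14)*(-1 + E)/14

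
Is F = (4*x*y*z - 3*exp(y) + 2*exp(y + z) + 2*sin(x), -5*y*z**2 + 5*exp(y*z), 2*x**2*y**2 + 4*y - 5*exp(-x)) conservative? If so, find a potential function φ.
No, ∇×F = (4*x**2*y + 10*y*z - 5*y*exp(y*z) + 4, -4*x*y**2 + 4*x*y + 2*exp(y + z) - 5*exp(-x), -4*x*z + 3*exp(y) - 2*exp(y + z)) ≠ 0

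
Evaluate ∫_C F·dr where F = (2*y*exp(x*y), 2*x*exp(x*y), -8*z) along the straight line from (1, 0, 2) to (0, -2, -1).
12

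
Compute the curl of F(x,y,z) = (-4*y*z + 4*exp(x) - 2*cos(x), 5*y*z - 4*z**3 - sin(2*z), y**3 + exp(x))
(3*y**2 - 5*y + 12*z**2 + 2*cos(2*z), -4*y - exp(x), 4*z)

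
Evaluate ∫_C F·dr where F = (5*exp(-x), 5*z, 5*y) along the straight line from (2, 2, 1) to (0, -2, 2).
-35 + 5*exp(-2)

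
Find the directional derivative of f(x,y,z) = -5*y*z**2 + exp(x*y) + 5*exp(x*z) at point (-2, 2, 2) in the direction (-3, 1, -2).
3*sqrt(14)*(-3 + 10*exp(4))*exp(-4)/7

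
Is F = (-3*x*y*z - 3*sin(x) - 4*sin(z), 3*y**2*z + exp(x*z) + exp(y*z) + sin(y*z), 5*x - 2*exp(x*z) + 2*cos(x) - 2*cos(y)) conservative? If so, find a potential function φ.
No, ∇×F = (-x*exp(x*z) - 3*y**2 - y*exp(y*z) - y*cos(y*z) + 2*sin(y), -3*x*y + 2*z*exp(x*z) + 2*sin(x) - 4*cos(z) - 5, z*(3*x + exp(x*z))) ≠ 0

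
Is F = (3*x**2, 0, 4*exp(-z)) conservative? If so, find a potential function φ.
Yes, F is conservative. φ = x**3 - 4*exp(-z)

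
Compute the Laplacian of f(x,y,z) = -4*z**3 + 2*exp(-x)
-24*z + 2*exp(-x)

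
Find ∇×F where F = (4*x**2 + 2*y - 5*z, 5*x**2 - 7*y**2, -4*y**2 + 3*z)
(-8*y, -5, 10*x - 2)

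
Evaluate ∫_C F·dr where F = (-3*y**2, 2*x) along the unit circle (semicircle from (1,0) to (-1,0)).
pi + 4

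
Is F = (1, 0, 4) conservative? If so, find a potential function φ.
Yes, F is conservative. φ = x + 4*z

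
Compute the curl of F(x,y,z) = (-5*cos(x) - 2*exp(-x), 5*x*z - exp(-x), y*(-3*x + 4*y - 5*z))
(-8*x + 8*y - 5*z, 3*y, 5*z + exp(-x))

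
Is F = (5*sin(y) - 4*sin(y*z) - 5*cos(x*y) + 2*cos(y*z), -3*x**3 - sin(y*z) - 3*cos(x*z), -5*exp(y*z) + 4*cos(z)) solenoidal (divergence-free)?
No, ∇·F = -5*y*exp(y*z) + 5*y*sin(x*y) - z*cos(y*z) - 4*sin(z)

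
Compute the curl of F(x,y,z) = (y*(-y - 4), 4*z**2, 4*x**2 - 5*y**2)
(-10*y - 8*z, -8*x, 2*y + 4)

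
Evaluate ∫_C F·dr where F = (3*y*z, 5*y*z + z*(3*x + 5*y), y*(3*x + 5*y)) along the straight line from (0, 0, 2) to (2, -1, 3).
-3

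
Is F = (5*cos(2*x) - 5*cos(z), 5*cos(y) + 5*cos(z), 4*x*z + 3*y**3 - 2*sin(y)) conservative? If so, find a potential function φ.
No, ∇×F = (9*y**2 + 5*sin(z) - 2*cos(y), -4*z + 5*sin(z), 0) ≠ 0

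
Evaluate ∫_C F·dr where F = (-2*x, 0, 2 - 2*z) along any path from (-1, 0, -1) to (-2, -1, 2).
0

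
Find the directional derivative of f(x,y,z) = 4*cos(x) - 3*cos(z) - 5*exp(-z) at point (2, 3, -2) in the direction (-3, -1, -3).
3*sqrt(19)*(-5*exp(2) + 7*sin(2))/19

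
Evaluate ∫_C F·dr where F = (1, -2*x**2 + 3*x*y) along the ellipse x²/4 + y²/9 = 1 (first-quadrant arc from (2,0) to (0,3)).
0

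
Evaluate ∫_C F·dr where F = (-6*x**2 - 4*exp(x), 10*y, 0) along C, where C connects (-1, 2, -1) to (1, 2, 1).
-8*sinh(1) - 4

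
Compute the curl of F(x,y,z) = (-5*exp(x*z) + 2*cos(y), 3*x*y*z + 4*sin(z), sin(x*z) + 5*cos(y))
(-3*x*y - 5*sin(y) - 4*cos(z), -5*x*exp(x*z) - z*cos(x*z), 3*y*z + 2*sin(y))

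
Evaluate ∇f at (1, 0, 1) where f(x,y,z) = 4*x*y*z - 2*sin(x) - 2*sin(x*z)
(-4*cos(1), 4, -2*cos(1))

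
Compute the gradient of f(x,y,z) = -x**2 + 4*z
(-2*x, 0, 4)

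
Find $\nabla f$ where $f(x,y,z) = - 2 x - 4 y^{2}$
(-2, -8*y, 0)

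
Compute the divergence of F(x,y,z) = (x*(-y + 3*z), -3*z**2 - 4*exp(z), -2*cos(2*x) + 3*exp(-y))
-y + 3*z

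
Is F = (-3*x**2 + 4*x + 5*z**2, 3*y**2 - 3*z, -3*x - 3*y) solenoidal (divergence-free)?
No, ∇·F = -6*x + 6*y + 4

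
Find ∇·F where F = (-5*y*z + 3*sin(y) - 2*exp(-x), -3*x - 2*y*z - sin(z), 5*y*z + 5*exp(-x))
5*y - 2*z + 2*exp(-x)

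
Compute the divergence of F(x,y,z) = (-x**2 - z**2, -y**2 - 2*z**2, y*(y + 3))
-2*x - 2*y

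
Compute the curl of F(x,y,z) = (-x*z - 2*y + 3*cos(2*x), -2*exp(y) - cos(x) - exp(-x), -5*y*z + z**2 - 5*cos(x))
(-5*z, -x - 5*sin(x), sin(x) + 2 + exp(-x))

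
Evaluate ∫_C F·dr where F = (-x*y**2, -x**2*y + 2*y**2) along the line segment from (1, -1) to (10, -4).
-1683/2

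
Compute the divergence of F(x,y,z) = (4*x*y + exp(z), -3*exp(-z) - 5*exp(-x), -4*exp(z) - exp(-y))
4*y - 4*exp(z)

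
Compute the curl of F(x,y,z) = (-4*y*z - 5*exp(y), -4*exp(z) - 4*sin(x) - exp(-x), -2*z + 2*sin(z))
(4*exp(z), -4*y, 4*z + 5*exp(y) - 4*cos(x) + exp(-x))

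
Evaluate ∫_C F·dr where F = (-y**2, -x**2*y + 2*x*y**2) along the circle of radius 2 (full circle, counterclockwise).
8*pi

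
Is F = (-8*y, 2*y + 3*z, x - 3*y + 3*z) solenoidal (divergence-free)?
No, ∇·F = 5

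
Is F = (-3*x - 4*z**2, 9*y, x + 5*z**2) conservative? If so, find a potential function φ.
No, ∇×F = (0, -8*z - 1, 0) ≠ 0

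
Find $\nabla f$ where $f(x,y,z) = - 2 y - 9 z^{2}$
(0, -2, -18*z)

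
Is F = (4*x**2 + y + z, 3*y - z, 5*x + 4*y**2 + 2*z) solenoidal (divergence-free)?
No, ∇·F = 8*x + 5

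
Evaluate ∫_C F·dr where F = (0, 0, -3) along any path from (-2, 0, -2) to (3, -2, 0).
-6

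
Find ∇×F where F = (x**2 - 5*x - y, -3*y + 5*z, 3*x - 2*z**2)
(-5, -3, 1)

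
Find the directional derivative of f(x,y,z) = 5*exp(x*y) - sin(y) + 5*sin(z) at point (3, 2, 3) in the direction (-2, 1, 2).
-5*exp(6)/3 + 10*cos(3)/3 - cos(2)/3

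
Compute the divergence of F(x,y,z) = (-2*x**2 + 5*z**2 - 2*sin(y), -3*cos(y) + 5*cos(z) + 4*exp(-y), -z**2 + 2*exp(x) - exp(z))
-4*x - 2*z - exp(z) + 3*sin(y) - 4*exp(-y)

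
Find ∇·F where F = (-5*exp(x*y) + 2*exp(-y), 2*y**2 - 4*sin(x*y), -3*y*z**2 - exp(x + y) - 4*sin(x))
-4*x*cos(x*y) - 6*y*z - 5*y*exp(x*y) + 4*y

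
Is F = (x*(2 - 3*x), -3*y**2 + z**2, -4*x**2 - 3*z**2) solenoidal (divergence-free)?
No, ∇·F = -6*x - 6*y - 6*z + 2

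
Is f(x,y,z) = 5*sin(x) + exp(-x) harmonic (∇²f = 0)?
No, ∇²f = -5*sin(x) + exp(-x)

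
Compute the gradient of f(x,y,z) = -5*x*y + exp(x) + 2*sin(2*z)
(-5*y + exp(x), -5*x, 4*cos(2*z))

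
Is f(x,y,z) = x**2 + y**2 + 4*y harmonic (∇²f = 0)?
No, ∇²f = 4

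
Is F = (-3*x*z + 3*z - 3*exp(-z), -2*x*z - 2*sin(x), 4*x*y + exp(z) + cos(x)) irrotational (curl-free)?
No, ∇×F = (6*x, -3*x - 4*y + sin(x) + 3 + 3*exp(-z), -2*z - 2*cos(x))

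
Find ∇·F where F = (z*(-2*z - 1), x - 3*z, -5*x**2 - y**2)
0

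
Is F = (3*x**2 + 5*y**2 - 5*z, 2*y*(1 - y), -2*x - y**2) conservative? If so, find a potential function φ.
No, ∇×F = (-2*y, -3, -10*y) ≠ 0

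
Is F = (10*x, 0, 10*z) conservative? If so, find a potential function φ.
Yes, F is conservative. φ = 5*x**2 + 5*z**2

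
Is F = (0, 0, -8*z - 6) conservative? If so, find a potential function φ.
Yes, F is conservative. φ = 2*z*(-2*z - 3)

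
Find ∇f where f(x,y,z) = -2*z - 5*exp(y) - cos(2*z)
(0, -5*exp(y), 2*sin(2*z) - 2)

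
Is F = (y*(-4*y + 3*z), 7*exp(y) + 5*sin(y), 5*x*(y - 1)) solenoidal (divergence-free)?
No, ∇·F = 7*exp(y) + 5*cos(y)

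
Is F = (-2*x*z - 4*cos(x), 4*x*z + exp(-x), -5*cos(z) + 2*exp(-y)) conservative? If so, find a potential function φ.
No, ∇×F = (-4*x - 2*exp(-y), -2*x, 4*z - exp(-x)) ≠ 0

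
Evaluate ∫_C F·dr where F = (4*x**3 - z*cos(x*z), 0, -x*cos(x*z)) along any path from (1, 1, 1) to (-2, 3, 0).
sin(1) + 15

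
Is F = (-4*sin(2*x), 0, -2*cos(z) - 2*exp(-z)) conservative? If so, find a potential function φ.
Yes, F is conservative. φ = -2*sin(z) + 2*cos(2*x) + 2*exp(-z)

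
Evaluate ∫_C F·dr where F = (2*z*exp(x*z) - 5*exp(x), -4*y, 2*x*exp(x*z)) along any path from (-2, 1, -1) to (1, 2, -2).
-2*exp(2) - 5*E - 6 + 7*exp(-2)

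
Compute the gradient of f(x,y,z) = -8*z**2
(0, 0, -16*z)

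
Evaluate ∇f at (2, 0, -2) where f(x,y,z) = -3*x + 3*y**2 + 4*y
(-3, 4, 0)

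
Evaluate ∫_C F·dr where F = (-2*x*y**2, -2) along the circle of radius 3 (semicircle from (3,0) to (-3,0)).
0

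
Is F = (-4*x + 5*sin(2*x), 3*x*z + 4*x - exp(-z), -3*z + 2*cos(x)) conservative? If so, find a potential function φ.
No, ∇×F = (-3*x - exp(-z), 2*sin(x), 3*z + 4) ≠ 0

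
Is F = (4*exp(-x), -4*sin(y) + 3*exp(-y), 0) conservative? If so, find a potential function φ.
Yes, F is conservative. φ = 4*cos(y) - 3*exp(-y) - 4*exp(-x)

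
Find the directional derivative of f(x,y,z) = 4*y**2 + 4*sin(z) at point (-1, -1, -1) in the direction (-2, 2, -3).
-4*sqrt(17)*(3*cos(1) + 4)/17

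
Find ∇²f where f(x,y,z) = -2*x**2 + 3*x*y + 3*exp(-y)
-4 + 3*exp(-y)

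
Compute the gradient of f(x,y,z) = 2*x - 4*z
(2, 0, -4)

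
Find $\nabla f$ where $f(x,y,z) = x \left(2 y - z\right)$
(2*y - z, 2*x, -x)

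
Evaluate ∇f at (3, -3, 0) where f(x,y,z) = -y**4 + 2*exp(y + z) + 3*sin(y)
(0, 3*cos(3) + 2*exp(-3) + 108, 2*exp(-3))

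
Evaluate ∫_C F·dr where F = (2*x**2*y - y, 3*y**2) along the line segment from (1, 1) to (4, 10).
1281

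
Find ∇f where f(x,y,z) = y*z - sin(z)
(0, z, y - cos(z))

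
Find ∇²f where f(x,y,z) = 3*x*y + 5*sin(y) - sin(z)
-5*sin(y) + sin(z)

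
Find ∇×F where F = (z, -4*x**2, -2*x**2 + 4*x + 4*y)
(4, 4*x - 3, -8*x)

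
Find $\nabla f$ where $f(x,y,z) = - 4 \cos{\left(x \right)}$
(4*sin(x), 0, 0)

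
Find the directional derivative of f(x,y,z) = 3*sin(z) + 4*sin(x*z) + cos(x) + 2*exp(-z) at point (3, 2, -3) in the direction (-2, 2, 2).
sqrt(3)*(-2*exp(3) + 24*cos(9) + 3*cos(3) + sin(3))/3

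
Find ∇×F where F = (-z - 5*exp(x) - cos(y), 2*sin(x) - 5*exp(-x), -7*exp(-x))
(0, -1 - 7*exp(-x), -sin(y) + 2*cos(x) + 5*exp(-x))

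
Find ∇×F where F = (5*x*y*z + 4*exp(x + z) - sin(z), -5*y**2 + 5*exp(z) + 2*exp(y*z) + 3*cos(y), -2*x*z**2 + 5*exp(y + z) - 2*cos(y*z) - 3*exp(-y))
(-2*y*exp(y*z) + 2*z*sin(y*z) - 5*exp(z) + 5*exp(y + z) + 3*exp(-y), 5*x*y + 2*z**2 + 4*exp(x + z) - cos(z), -5*x*z)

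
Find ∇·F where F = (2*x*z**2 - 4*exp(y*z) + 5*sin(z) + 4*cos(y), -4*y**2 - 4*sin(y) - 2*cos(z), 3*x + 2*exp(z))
-8*y + 2*z**2 + 2*exp(z) - 4*cos(y)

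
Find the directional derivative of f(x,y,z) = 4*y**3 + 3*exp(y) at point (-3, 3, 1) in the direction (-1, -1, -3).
3*sqrt(11)*(-36 - exp(3))/11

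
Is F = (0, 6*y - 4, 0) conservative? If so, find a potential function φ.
Yes, F is conservative. φ = y*(3*y - 4)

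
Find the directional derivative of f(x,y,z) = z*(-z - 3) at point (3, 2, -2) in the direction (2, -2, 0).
0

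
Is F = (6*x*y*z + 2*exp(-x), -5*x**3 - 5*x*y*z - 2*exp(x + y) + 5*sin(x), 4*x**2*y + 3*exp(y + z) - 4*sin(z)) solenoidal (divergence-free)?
No, ∇·F = ((-5*x*z + 6*y*z - 2*exp(x + y) + 3*exp(y + z) - 4*cos(z))*exp(x) - 2)*exp(-x)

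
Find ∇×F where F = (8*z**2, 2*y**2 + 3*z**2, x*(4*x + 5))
(-6*z, -8*x + 16*z - 5, 0)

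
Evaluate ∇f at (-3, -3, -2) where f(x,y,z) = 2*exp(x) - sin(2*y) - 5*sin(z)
(2*exp(-3), -2*cos(6), -5*cos(2))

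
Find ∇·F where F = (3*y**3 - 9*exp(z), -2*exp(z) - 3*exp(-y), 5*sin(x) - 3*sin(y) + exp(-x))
3*exp(-y)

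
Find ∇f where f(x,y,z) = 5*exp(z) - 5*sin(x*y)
(-5*y*cos(x*y), -5*x*cos(x*y), 5*exp(z))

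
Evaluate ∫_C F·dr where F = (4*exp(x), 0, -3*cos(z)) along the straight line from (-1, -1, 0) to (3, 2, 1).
-3*sin(1) - 4*exp(-1) + 4*exp(3)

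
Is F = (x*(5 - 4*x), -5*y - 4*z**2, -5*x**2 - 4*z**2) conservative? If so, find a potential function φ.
No, ∇×F = (8*z, 10*x, 0) ≠ 0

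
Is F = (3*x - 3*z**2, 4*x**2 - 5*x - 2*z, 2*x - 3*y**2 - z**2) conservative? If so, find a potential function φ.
No, ∇×F = (2 - 6*y, -6*z - 2, 8*x - 5) ≠ 0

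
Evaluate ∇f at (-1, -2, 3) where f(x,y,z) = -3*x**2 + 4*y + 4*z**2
(6, 4, 24)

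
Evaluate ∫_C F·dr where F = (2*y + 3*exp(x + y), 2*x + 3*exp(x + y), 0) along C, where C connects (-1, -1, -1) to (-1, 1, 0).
-1 - 3*exp(-2)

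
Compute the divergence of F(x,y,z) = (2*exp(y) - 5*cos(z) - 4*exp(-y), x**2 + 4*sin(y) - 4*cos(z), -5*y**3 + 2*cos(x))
4*cos(y)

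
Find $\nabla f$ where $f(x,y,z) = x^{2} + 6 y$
(2*x, 6, 0)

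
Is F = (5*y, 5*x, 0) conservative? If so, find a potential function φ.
Yes, F is conservative. φ = 5*x*y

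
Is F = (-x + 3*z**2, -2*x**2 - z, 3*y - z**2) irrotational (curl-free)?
No, ∇×F = (4, 6*z, -4*x)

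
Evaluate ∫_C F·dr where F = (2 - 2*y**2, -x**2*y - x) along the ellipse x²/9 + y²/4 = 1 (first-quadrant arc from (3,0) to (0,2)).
1 - 3*pi/2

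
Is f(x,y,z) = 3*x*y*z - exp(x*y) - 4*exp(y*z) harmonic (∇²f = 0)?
No, ∇²f = -x**2*exp(x*y) - y**2*exp(x*y) - 4*y**2*exp(y*z) - 4*z**2*exp(y*z)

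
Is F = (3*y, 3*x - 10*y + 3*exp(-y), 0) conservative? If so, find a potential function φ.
Yes, F is conservative. φ = 3*x*y - 5*y**2 - 3*exp(-y)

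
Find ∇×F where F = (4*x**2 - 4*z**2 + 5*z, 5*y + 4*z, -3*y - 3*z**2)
(-7, 5 - 8*z, 0)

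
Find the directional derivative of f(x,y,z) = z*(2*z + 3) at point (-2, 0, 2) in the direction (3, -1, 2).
11*sqrt(14)/7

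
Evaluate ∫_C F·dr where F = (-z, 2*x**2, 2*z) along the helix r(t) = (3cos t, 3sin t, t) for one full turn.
2*pi*(-3 + 2*pi)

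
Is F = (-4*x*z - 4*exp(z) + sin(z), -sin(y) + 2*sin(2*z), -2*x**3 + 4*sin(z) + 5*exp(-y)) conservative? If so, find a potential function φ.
No, ∇×F = (-4*cos(2*z) - 5*exp(-y), 6*x**2 - 4*x - 4*exp(z) + cos(z), 0) ≠ 0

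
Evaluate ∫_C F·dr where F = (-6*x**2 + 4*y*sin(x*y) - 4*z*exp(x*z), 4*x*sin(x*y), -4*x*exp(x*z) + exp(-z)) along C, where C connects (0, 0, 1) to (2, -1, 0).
-13 + exp(-1) - 4*cos(2)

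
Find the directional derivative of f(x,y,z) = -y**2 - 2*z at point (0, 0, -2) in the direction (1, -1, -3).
6*sqrt(11)/11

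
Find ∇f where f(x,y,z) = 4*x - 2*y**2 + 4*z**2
(4, -4*y, 8*z)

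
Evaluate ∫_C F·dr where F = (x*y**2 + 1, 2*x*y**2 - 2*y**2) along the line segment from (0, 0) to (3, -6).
-96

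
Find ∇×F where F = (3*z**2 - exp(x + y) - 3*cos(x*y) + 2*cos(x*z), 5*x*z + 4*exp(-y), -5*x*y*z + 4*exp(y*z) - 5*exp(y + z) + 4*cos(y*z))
(-5*x*z - 5*x + 4*z*exp(y*z) - 4*z*sin(y*z) - 5*exp(y + z), -2*x*sin(x*z) + 5*y*z + 6*z, -3*x*sin(x*y) + 5*z + exp(x + y))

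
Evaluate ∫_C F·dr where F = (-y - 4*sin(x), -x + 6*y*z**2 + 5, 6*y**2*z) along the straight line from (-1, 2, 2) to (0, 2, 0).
-46 - 4*cos(1)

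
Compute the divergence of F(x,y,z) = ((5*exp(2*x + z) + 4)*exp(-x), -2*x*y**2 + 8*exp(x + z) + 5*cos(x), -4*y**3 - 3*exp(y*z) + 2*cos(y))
-4*x*y - 3*y*exp(y*z) + 5*exp(x + z) - 4*exp(-x)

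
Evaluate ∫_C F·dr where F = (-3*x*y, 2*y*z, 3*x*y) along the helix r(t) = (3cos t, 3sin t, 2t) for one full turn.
-18*pi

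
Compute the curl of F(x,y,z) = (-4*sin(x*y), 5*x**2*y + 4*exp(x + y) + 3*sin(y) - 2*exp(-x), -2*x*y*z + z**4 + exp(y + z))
(-2*x*z + exp(y + z), 2*y*z, 10*x*y + 4*x*cos(x*y) + 4*exp(x + y) + 2*exp(-x))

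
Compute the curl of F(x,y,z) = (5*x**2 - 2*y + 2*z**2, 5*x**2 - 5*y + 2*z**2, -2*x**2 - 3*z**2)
(-4*z, 4*x + 4*z, 10*x + 2)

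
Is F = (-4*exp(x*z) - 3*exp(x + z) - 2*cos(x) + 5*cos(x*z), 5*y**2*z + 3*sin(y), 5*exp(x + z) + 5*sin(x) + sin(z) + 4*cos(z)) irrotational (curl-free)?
No, ∇×F = (-5*y**2, -4*x*exp(x*z) - 5*x*sin(x*z) - 8*exp(x + z) - 5*cos(x), 0)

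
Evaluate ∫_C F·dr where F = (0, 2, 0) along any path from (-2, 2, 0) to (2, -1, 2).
-6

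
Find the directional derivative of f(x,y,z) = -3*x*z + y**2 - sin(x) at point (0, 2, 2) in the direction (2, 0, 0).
-7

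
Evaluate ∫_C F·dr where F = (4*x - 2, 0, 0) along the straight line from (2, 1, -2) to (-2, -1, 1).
8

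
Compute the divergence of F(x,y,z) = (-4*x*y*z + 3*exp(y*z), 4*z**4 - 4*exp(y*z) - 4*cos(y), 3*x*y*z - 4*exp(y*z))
3*x*y - 4*y*z - 4*y*exp(y*z) - 4*z*exp(y*z) + 4*sin(y)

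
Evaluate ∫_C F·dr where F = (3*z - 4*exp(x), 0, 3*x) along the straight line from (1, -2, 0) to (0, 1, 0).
-4 + 4*E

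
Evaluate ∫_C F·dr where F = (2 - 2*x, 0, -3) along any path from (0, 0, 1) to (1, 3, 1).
1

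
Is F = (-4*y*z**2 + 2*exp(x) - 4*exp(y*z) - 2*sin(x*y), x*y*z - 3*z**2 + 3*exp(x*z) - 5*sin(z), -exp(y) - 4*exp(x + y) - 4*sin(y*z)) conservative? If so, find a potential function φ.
No, ∇×F = (-x*y - 3*x*exp(x*z) - 4*z*cos(y*z) + 6*z - exp(y) - 4*exp(x + y) + 5*cos(z), -8*y*z - 4*y*exp(y*z) + 4*exp(x + y), 2*x*cos(x*y) + y*z + 4*z**2 + 3*z*exp(x*z) + 4*z*exp(y*z)) ≠ 0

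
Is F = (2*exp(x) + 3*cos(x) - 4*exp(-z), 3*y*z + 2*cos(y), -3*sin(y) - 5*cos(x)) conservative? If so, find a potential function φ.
No, ∇×F = (-3*y - 3*cos(y), -5*sin(x) + 4*exp(-z), 0) ≠ 0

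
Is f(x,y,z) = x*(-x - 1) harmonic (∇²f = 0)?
No, ∇²f = -2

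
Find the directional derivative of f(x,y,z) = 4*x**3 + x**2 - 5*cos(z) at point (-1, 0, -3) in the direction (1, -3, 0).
sqrt(10)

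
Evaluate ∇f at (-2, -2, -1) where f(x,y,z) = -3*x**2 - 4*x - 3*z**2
(8, 0, 6)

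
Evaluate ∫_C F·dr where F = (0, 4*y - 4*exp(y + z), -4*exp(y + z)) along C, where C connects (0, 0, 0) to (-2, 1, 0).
6 - 4*E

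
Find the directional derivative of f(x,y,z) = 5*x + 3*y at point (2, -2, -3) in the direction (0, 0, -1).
0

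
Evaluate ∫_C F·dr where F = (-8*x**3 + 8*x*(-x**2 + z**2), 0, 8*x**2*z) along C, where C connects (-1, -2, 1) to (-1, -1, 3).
32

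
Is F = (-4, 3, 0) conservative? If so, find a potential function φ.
Yes, F is conservative. φ = -4*x + 3*y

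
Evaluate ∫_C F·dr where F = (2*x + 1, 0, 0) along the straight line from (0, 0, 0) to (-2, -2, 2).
2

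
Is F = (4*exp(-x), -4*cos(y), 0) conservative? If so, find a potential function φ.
Yes, F is conservative. φ = -4*sin(y) - 4*exp(-x)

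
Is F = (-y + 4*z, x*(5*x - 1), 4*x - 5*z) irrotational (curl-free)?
No, ∇×F = (0, 0, 10*x)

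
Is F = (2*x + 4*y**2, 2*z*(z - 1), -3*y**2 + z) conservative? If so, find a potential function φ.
No, ∇×F = (-6*y - 4*z + 2, 0, -8*y) ≠ 0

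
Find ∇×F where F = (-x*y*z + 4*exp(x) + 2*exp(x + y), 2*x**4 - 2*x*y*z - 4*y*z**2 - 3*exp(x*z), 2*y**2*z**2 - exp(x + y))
(2*x*y + 3*x*exp(x*z) + 4*y*z**2 + 8*y*z - exp(x + y), -x*y + exp(x + y), 8*x**3 + x*z - 2*y*z - 3*z*exp(x*z) - 2*exp(x + y))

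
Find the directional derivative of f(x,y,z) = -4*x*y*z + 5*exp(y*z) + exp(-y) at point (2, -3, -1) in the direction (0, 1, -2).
sqrt(5)*(-8 + 24*exp(3)/5)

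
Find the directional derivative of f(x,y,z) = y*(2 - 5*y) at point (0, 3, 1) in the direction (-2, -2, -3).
56*sqrt(17)/17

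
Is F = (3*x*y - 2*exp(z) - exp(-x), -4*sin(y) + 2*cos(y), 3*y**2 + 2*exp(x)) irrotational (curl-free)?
No, ∇×F = (6*y, -2*exp(x) - 2*exp(z), -3*x)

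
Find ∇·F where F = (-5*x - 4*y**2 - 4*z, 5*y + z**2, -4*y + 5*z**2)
10*z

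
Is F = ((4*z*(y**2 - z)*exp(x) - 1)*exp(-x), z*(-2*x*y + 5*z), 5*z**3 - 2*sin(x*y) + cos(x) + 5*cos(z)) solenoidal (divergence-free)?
No, ∇·F = -2*x*z + 15*z**2 - 5*sin(z) + exp(-x)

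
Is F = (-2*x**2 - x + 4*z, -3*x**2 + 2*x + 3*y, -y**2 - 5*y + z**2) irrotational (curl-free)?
No, ∇×F = (-2*y - 5, 4, 2 - 6*x)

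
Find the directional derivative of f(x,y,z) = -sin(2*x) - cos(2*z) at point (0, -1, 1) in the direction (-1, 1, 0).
sqrt(2)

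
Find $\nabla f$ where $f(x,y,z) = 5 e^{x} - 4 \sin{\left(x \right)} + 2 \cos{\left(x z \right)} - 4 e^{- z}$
(-2*z*sin(x*z) + 5*exp(x) - 4*cos(x), 0, -2*x*sin(x*z) + 4*exp(-z))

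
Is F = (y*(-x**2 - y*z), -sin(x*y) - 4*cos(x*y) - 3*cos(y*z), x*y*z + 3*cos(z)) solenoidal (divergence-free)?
No, ∇·F = -x*y + 4*x*sin(x*y) - x*cos(x*y) + 3*z*sin(y*z) - 3*sin(z)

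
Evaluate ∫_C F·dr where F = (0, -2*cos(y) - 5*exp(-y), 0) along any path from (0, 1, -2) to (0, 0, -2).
-5*exp(-1) + 2*sin(1) + 5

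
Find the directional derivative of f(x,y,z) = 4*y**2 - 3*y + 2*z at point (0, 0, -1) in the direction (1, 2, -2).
-10/3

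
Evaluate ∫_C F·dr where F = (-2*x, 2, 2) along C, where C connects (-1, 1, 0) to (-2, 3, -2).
-3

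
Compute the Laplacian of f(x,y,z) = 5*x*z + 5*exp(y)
5*exp(y)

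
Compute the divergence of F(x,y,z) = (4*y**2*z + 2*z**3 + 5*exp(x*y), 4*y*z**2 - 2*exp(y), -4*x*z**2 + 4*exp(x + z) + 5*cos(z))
-8*x*z + 5*y*exp(x*y) + 4*z**2 - 2*exp(y) + 4*exp(x + z) - 5*sin(z)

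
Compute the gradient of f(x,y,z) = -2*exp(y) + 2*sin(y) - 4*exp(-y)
(0, -2*exp(y) + 2*cos(y) + 4*exp(-y), 0)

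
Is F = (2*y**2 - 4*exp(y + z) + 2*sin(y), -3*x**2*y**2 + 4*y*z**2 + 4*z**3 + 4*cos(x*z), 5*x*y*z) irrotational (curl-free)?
No, ∇×F = (5*x*z + 4*x*sin(x*z) - 8*y*z - 12*z**2, -5*y*z - 4*exp(y + z), -6*x*y**2 - 4*y - 4*z*sin(x*z) + 4*exp(y + z) - 2*cos(y))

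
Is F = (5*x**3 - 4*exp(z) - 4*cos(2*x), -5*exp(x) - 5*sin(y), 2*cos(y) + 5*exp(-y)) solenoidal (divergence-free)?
No, ∇·F = 15*x**2 + 8*sin(2*x) - 5*cos(y)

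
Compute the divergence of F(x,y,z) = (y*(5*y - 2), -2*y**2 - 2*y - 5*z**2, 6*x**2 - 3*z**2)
-4*y - 6*z - 2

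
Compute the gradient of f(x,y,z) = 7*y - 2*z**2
(0, 7, -4*z)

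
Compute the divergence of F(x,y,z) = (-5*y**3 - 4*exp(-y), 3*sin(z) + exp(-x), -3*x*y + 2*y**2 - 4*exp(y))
0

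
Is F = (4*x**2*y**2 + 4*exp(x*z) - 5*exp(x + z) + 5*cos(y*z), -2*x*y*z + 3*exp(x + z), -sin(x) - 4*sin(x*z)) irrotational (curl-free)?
No, ∇×F = (2*x*y - 3*exp(x + z), 4*x*exp(x*z) - 5*y*sin(y*z) + 4*z*cos(x*z) - 5*exp(x + z) + cos(x), -8*x**2*y - 2*y*z + 5*z*sin(y*z) + 3*exp(x + z))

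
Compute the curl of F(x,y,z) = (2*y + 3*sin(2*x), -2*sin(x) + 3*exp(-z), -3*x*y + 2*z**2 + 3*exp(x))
(-3*x + 3*exp(-z), 3*y - 3*exp(x), -2*cos(x) - 2)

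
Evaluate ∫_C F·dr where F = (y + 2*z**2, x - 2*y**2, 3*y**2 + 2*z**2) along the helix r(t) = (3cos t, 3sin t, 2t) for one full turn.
2*pi*(81 + 144*pi + 64*pi**2)/3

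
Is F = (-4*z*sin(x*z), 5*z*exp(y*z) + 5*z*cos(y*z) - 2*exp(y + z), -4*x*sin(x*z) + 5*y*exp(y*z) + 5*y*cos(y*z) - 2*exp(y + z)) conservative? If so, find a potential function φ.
Yes, F is conservative. φ = 5*exp(y*z) - 2*exp(y + z) + 5*sin(y*z) + 4*cos(x*z)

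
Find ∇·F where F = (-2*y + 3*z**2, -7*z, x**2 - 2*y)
0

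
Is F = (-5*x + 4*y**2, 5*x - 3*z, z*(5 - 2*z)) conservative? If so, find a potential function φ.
No, ∇×F = (3, 0, 5 - 8*y) ≠ 0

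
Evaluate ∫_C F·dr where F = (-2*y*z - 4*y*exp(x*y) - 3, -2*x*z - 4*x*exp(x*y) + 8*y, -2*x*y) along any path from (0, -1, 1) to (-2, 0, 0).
2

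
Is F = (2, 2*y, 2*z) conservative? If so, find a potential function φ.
Yes, F is conservative. φ = 2*x + y**2 + z**2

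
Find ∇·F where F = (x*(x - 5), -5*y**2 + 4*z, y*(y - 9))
2*x - 10*y - 5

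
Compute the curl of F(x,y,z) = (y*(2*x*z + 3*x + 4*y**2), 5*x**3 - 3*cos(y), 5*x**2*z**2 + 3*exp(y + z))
(3*exp(y + z), 2*x*(y - 5*z**2), 15*x**2 - 2*x*z - 3*x - 12*y**2)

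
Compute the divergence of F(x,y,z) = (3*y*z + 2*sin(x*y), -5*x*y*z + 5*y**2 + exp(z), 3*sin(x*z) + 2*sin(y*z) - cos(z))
-5*x*z + 3*x*cos(x*z) + 2*y*cos(x*y) + 2*y*cos(y*z) + 10*y + sin(z)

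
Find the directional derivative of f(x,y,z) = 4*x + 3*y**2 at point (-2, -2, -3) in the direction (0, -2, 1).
24*sqrt(5)/5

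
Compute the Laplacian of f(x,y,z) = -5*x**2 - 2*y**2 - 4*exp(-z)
-14 - 4*exp(-z)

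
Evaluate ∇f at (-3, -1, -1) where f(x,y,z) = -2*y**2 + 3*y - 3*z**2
(0, 7, 6)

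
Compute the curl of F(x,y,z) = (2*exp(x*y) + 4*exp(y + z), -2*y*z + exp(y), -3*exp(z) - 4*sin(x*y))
(-4*x*cos(x*y) + 2*y, 4*y*cos(x*y) + 4*exp(y + z), -2*x*exp(x*y) - 4*exp(y + z))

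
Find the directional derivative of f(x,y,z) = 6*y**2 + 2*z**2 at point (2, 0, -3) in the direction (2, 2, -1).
4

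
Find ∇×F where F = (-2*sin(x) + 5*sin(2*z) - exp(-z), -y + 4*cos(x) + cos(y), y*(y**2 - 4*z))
(3*y**2 - 4*z, 10*cos(2*z) + exp(-z), -4*sin(x))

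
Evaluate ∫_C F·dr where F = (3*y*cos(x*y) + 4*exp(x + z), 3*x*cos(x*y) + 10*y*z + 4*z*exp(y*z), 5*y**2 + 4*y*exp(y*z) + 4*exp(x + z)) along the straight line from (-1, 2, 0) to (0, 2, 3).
-4*exp(-1) + 3*sin(2) + 56 + 4*exp(3) + 4*exp(6)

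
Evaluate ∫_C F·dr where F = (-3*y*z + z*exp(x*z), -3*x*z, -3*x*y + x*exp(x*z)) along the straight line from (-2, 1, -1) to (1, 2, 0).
7 - exp(2)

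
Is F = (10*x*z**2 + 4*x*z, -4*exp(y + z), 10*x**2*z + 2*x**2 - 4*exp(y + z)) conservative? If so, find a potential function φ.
Yes, F is conservative. φ = 5*x**2*z**2 + 2*x**2*z - 4*exp(y + z)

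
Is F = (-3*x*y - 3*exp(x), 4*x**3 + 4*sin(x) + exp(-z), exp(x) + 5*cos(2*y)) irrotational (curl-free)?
No, ∇×F = (-10*sin(2*y) + exp(-z), -exp(x), 12*x**2 + 3*x + 4*cos(x))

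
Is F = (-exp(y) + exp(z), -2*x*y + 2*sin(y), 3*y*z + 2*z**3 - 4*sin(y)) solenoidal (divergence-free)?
No, ∇·F = -2*x + 3*y + 6*z**2 + 2*cos(y)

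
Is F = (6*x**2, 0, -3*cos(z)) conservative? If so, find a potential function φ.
Yes, F is conservative. φ = 2*x**3 - 3*sin(z)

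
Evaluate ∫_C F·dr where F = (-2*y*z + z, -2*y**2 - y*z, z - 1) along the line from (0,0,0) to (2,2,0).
-16/3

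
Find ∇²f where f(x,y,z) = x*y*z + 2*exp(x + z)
4*exp(x + z)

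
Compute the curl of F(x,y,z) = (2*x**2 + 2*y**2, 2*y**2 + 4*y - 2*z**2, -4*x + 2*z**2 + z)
(4*z, 4, -4*y)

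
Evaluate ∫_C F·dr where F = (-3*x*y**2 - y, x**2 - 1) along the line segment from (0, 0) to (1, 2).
-16/3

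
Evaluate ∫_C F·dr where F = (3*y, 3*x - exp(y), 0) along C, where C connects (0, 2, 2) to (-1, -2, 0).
6 + 2*sinh(2)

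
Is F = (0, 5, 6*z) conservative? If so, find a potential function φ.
Yes, F is conservative. φ = 5*y + 3*z**2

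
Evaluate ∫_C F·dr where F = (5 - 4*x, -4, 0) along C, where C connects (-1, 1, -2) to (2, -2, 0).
21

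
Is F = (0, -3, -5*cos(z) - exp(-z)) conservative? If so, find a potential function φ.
Yes, F is conservative. φ = -3*y - 5*sin(z) + exp(-z)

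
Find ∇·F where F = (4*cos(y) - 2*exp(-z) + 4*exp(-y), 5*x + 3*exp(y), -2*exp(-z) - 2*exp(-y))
3*exp(y) + 2*exp(-z)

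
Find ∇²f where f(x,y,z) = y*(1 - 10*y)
-20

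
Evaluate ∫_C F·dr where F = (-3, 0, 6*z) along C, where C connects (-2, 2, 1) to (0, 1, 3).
18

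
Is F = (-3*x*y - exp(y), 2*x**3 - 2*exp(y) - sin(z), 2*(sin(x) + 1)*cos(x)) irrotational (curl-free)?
No, ∇×F = (cos(z), 2*sin(x) - 2*cos(2*x), 6*x**2 + 3*x + exp(y))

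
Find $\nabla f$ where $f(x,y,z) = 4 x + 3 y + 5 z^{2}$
(4, 3, 10*z)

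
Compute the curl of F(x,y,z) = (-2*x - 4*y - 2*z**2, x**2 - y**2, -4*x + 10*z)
(0, 4 - 4*z, 2*x + 4)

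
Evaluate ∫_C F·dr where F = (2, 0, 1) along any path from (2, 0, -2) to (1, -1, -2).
-2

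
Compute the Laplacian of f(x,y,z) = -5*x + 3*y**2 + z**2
8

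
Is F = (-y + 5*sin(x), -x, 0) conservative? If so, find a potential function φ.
Yes, F is conservative. φ = -x*y - 5*cos(x)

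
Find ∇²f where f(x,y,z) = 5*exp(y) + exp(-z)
5*exp(y) + exp(-z)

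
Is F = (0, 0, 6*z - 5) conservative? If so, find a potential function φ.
Yes, F is conservative. φ = z*(3*z - 5)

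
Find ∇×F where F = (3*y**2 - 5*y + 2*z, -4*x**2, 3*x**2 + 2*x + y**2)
(2*y, -6*x, -8*x - 6*y + 5)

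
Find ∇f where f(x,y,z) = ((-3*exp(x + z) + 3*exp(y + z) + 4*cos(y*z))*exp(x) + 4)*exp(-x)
((-3*exp(2*x + z) - 4)*exp(-x), -4*z*sin(y*z) + 3*exp(y + z), -4*y*sin(y*z) - 3*exp(x + z) + 3*exp(y + z))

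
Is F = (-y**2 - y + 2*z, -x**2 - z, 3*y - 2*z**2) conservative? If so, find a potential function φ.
No, ∇×F = (4, 2, -2*x + 2*y + 1) ≠ 0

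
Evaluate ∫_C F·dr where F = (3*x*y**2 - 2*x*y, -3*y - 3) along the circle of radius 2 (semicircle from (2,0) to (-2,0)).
0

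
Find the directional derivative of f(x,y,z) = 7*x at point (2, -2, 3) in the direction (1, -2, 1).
7*sqrt(6)/6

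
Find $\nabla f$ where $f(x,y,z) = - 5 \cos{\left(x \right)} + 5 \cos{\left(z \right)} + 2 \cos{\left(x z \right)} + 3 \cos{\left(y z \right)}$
(-2*z*sin(x*z) + 5*sin(x), -3*z*sin(y*z), -2*x*sin(x*z) - 3*y*sin(y*z) - 5*sin(z))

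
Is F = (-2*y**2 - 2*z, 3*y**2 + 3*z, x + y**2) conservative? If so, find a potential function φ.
No, ∇×F = (2*y - 3, -3, 4*y) ≠ 0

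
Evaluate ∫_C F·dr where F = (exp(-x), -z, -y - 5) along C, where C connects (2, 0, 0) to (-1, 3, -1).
-E + exp(-2) + 8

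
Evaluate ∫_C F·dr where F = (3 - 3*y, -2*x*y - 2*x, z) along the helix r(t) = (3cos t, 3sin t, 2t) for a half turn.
-54 + 9*pi/2 + 2*pi**2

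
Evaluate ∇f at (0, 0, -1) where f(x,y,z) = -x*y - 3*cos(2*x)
(0, 0, 0)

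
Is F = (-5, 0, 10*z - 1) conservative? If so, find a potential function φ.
Yes, F is conservative. φ = -5*x + 5*z**2 - z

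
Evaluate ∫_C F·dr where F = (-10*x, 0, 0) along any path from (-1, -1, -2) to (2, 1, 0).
-15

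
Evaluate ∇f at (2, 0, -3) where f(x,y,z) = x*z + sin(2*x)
(-3 + 2*cos(4), 0, 2)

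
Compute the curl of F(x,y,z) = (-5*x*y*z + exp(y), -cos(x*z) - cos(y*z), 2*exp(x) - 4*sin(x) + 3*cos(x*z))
(-x*sin(x*z) - y*sin(y*z), -5*x*y + 3*z*sin(x*z) - 2*exp(x) + 4*cos(x), 5*x*z + z*sin(x*z) - exp(y))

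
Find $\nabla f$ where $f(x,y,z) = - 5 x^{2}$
(-10*x, 0, 0)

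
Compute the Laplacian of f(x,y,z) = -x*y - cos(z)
cos(z)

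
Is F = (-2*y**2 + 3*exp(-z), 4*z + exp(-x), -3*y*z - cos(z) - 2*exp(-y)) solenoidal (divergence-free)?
No, ∇·F = -3*y + sin(z)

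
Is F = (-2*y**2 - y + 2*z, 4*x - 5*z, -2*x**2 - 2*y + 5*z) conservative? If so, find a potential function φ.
No, ∇×F = (3, 4*x + 2, 4*y + 5) ≠ 0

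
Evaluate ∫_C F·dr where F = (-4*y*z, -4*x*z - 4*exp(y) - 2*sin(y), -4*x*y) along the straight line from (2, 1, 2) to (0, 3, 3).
-4*exp(3) + 2*cos(3) - 2*cos(1) + 4*E + 16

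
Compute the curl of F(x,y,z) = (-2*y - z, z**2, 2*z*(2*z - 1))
(-2*z, -1, 2)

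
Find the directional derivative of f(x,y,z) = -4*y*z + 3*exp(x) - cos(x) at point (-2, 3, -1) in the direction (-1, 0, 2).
sqrt(5)*(-24*exp(2) - 3 + exp(2)*sin(2))*exp(-2)/5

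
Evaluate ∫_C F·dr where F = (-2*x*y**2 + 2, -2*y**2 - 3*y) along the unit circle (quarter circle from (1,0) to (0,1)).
-11/3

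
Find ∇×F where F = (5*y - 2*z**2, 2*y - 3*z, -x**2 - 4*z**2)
(3, 2*x - 4*z, -5)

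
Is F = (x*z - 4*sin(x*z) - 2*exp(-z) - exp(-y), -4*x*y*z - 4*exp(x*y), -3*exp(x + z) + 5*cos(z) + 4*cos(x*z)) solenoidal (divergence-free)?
No, ∇·F = -4*x*z - 4*x*exp(x*y) - 4*x*sin(x*z) - 4*z*cos(x*z) + z - 3*exp(x + z) - 5*sin(z)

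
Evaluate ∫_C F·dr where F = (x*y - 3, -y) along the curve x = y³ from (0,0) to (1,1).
-43/14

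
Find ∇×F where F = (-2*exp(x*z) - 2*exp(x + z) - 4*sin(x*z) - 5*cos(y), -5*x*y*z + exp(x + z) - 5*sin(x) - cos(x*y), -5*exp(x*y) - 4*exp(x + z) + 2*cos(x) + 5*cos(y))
(5*x*y - 5*x*exp(x*y) - exp(x + z) - 5*sin(y), -2*x*exp(x*z) - 4*x*cos(x*z) + 5*y*exp(x*y) + 2*exp(x + z) + 2*sin(x), -5*y*z + y*sin(x*y) + exp(x + z) - 5*sin(y) - 5*cos(x))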